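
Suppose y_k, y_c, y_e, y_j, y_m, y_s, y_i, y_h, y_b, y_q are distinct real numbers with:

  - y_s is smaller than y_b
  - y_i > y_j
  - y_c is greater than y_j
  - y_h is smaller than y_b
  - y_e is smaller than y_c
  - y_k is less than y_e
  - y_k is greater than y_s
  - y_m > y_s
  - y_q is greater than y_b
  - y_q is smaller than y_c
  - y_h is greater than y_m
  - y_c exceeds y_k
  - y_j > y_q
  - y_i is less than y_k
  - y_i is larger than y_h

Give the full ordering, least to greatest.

y_s < y_m < y_h < y_b < y_q < y_j < y_i < y_k < y_e < y_c

Each adjacent pair is fixed by a given relation: y_s < y_m; y_m < y_h; y_h < y_b; y_b < y_q; y_q < y_j; y_j < y_i; y_i < y_k; y_k < y_e; y_e < y_c. Chaining them end to end gives the full order.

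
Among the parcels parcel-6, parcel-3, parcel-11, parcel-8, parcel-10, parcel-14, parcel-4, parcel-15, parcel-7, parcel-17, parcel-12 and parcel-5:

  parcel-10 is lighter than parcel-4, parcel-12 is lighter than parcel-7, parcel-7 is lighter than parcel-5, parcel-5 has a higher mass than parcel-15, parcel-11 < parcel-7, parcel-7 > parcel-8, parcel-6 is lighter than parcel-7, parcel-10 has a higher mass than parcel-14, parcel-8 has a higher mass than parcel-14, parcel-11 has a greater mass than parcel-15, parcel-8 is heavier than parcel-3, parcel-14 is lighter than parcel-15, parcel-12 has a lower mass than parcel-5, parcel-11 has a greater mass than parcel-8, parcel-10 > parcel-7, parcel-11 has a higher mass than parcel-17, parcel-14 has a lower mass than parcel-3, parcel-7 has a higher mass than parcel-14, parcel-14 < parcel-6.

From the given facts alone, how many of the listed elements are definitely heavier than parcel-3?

6

From parcel-3 the given relations immediately reach parcel-8.
From those, parcel-11, parcel-7 — 3 in total.
From those, parcel-10, parcel-5 — 5 in total.
From those, parcel-4 — 6 in total.
No other element is forced above parcel-3 by the given relations, so the count is 6.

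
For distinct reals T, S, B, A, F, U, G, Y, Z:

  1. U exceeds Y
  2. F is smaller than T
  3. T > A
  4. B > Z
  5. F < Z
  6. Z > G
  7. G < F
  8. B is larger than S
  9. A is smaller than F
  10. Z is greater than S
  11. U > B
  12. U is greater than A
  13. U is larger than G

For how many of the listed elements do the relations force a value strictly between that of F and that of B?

The relations place F below B. An element lies strictly between them when it is forced above F and also forced below B.
Above F: {Z, U, T}. Below B: {A, G, S, Z}.
Intersection: {Z} — 1.

1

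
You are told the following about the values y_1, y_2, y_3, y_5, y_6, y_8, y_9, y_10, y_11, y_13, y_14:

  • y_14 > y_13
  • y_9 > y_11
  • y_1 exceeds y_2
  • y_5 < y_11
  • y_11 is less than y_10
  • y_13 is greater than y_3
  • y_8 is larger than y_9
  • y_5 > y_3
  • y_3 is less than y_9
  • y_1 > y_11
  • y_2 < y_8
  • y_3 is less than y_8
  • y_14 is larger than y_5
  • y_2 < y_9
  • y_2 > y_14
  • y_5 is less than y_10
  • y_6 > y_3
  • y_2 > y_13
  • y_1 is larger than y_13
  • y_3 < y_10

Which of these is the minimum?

y_3

y_5 is not least since y_3 < y_5; y_6 is not least since y_3 < y_6; y_13 is not least since y_3 < y_13; y_11 is not least since y_5 < y_11; y_14 is not least since y_5 < y_14; y_10 is not least since y_11 < y_10; y_2 is not least since y_13 < y_2; y_9 is not least since y_3 < y_9; y_8 is not least since y_9 < y_8; y_1 is not least since y_13 < y_1.
Only y_3 has nothing below it, so y_3 is the minimum.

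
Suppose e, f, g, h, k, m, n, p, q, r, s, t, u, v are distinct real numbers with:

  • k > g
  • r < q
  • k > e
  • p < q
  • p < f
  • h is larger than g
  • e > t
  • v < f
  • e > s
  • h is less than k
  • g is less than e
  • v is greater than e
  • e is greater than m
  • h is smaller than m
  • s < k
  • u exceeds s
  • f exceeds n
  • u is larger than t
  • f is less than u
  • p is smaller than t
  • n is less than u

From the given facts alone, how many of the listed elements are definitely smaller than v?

7

The elements the relations force below v are p, t, g, h, m, s, e — no chain reaches any other.
That is 7.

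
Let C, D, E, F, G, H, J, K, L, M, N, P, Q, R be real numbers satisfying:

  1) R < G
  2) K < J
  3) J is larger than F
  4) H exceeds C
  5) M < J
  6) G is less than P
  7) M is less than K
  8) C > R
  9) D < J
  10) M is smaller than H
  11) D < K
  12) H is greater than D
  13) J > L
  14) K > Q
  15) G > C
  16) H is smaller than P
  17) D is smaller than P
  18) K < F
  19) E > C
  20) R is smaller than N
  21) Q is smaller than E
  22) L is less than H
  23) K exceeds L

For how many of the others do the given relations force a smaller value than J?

From J the given relations immediately reach D, L, M, K, F.
From those, Q — 6 in total.
Nothing else is reachable below J; 6 in all.

6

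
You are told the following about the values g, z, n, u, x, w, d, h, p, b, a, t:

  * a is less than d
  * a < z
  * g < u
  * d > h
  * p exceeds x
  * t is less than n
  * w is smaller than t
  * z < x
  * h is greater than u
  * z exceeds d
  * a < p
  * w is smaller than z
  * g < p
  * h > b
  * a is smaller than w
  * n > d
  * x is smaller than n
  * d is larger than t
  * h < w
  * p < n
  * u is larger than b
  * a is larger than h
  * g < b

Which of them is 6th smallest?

Chaining the given pairs: g < b < u < h < a < w < t < d < z < x < p < n.
Counting 6 from the smallest end gives w.

w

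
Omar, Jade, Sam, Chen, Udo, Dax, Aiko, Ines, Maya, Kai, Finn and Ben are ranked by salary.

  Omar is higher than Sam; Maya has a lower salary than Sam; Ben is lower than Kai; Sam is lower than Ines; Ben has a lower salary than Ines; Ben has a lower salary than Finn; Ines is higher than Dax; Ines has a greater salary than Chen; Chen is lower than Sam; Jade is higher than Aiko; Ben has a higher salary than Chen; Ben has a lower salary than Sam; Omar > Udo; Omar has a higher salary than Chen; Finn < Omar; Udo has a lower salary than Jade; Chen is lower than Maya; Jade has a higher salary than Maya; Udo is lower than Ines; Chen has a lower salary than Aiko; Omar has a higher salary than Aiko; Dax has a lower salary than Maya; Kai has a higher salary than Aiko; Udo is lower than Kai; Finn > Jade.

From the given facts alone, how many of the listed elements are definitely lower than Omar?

9

From Omar the given relations immediately reach Chen, Udo, Aiko, Sam, Finn.
From those, Maya, Ben, Jade — 8 in total.
From those, Dax — 9 in total.
No other element is forced below Omar by the given relations, so the count is 9.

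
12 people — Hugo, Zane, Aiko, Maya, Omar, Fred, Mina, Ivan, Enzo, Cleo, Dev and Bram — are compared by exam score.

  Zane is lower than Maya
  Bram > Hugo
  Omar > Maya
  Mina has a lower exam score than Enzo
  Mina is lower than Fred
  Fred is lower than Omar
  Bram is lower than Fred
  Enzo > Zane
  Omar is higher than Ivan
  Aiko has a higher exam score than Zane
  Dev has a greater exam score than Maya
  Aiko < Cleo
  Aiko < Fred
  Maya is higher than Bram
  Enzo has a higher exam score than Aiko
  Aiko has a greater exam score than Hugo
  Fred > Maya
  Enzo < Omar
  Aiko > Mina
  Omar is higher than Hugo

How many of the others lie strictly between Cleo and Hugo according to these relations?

1

The relations place Hugo below Cleo. An element lies strictly between them when it is forced above Hugo and also forced below Cleo.
Above Hugo: {Bram, Aiko, Maya, Fred, Dev, Enzo, Omar}. Below Cleo: {Mina, Zane, Aiko}.
Intersection: {Aiko} — 1.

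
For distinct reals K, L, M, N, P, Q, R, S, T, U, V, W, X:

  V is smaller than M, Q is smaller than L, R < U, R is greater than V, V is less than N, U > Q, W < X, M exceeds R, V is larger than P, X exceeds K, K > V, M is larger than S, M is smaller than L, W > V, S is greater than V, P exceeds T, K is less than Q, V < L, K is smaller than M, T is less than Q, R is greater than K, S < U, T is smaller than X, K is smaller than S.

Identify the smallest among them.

T

Chaining upward from T: directly above it, P, X, Q; then V, U, L; then K, N, W, S, R, M.
That covers every other element, and nothing is given below T, so T is the smallest.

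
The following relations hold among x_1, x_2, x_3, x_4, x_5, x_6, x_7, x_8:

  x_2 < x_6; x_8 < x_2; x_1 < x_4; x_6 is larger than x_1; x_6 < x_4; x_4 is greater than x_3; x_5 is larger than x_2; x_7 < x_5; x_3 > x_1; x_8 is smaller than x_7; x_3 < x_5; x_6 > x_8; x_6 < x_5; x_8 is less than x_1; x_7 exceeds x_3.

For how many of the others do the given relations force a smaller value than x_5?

From x_5 the given relations immediately reach x_3, x_2, x_7, x_6.
From those, x_8, x_1 — 6 in total.
No other element is forced below x_5 by the given relations, so the count is 6.

6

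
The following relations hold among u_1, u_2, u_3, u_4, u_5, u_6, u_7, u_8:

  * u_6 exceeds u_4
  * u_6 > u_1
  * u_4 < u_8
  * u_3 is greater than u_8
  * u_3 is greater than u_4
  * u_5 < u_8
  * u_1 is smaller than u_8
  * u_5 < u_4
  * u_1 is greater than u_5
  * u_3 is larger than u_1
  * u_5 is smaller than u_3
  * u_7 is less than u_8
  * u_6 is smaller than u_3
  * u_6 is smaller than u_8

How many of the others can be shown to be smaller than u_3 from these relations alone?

6

From u_3 the given relations immediately reach u_5, u_1, u_4, u_6, u_8.
From those, u_7 — 6 in total.
No other element is forced below u_3 by the given relations, so the count is 6.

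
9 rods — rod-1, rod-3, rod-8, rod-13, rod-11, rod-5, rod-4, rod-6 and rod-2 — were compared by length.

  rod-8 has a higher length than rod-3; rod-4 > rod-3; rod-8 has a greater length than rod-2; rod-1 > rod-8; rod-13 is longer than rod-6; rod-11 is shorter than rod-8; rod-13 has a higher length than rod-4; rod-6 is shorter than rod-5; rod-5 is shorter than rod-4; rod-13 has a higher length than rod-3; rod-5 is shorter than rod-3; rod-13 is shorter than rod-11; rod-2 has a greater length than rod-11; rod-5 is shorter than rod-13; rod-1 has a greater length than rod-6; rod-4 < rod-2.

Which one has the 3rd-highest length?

rod-2

Piecing the relations together gives one ordering: rod-6 < rod-5 < rod-3 < rod-4 < rod-13 < rod-11 < rod-2 < rod-8 < rod-1.
The 3rd largest is rod-2.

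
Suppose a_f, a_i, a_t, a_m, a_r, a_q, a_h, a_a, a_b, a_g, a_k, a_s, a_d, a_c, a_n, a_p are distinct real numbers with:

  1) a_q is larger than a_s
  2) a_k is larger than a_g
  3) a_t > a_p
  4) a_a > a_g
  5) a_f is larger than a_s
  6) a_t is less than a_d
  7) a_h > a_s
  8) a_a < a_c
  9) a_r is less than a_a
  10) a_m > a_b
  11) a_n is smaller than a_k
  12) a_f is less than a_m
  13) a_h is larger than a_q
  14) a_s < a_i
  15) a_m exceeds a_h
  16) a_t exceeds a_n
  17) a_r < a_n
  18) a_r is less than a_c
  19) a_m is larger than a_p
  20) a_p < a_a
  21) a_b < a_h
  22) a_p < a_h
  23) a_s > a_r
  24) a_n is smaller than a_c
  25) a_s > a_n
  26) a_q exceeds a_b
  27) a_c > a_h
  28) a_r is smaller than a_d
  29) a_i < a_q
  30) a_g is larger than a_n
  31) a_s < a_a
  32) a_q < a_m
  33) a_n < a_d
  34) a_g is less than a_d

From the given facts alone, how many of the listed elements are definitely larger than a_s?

From a_s the given relations immediately reach a_f, a_i, a_a, a_q, a_h.
From those, a_m, a_c — 7 in total.
Nothing else is reachable above a_s; 7 in all.

7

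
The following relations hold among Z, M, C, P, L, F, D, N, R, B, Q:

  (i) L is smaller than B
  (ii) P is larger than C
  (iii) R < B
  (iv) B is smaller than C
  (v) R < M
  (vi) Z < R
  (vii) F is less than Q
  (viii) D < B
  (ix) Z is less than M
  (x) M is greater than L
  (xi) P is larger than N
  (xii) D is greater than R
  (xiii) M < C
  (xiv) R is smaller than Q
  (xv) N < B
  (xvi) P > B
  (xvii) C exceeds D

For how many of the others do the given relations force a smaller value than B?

The elements the relations force below B are Z, N, R, L, D — no chain reaches any other.
That is 5.

5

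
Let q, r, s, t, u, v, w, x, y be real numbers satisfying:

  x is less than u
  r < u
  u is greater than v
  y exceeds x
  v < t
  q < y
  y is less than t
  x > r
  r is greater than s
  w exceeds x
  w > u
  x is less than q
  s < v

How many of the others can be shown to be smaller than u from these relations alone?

Directly below u: r, x, v.
One step further: s (4 so far).
No other element is forced below u by the given relations, so the count is 4.

4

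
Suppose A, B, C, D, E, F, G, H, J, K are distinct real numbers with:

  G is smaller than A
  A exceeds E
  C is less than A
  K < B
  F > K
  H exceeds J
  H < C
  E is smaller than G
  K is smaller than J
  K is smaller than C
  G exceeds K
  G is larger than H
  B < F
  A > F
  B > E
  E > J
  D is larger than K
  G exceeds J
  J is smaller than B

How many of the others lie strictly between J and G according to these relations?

The relations place J below G. An element lies strictly between them when it is forced above J and also forced below G.
Above J: {E, H, B, F, C, A}. Below G: {K, E, H}.
Intersection: {E, H} — 2.

2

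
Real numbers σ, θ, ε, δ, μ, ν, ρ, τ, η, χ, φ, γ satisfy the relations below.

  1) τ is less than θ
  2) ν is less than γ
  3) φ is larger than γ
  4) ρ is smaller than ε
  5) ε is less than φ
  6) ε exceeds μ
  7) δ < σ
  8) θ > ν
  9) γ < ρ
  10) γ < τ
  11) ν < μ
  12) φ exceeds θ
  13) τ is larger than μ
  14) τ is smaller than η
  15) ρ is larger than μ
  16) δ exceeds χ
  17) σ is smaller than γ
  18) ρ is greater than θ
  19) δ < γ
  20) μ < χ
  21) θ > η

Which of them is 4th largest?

θ

Chaining the given pairs: ν < μ < χ < δ < σ < γ < τ < η < θ < ρ < ε < φ.
Counting 4 from the largest end gives θ.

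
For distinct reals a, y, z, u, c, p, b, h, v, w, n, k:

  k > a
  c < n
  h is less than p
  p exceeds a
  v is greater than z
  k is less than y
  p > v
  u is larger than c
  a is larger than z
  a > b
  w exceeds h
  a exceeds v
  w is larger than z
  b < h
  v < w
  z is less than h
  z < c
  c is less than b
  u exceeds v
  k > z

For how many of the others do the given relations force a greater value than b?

From b the given relations immediately reach h, a.
From those, w, p, k — 5 in total.
From those, y — 6 in total.
Nothing else is reachable above b; 6 in all.

6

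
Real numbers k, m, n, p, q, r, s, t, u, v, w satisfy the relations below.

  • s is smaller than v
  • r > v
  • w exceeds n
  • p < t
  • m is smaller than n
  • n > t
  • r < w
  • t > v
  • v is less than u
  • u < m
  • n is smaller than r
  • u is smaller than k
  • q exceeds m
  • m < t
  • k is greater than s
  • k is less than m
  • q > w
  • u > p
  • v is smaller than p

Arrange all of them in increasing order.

s < v < p < u < k < m < t < n < r < w < q

The consecutive links are each given: s < v; v < p; p < u; u < k; k < m; m < t; t < n; n < r; r < w; w < q.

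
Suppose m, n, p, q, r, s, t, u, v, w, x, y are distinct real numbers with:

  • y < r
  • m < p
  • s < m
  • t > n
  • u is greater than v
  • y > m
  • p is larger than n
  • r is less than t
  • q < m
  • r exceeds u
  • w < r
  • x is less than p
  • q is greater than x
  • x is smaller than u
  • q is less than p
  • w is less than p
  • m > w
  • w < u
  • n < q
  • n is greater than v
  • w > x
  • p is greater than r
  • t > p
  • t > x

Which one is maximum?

v is not greatest since v < n; x is not greatest since x < u; n is not greatest since n < q; w is not greatest since w < m; s is not greatest since s < m; q is not greatest since q < m; u is not greatest since u < r; m is not greatest since m < p; y is not greatest since y < r; r is not greatest since r < t; p is not greatest since p < t.
Only t has nothing above it, so t is the maximum.

t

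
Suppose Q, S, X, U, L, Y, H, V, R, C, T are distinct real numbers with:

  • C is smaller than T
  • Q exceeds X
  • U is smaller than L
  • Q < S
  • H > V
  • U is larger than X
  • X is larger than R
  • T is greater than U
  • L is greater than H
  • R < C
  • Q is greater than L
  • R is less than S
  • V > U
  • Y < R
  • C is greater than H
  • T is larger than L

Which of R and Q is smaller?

The relevant relations are R < X; X < U; U < V; V < H; H < L; L < Q.
Chaining these gives R < X < U < V < H < L < Q.
So R < Q; R is the smaller of the two.

R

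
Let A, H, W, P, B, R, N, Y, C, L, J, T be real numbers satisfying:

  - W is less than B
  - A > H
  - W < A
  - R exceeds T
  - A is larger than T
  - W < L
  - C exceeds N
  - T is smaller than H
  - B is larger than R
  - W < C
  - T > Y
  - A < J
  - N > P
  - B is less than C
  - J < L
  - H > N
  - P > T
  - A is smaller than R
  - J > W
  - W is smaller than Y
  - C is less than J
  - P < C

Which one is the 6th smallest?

H

The consecutive relations fix a unique order: W < Y < T < P < N < H < A < R < B < C < J < L.
The 6th smallest is H.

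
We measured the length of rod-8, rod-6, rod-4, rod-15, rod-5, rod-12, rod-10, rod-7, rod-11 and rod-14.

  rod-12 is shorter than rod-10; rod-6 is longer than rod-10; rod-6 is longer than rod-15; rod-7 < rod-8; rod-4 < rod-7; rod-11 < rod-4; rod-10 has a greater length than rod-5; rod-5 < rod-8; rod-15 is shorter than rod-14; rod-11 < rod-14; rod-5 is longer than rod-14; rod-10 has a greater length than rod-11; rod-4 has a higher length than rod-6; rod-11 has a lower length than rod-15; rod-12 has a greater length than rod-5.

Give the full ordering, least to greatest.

The consecutive links are each given: rod-11 < rod-15; rod-15 < rod-14; rod-14 < rod-5; rod-5 < rod-12; rod-12 < rod-10; rod-10 < rod-6; rod-6 < rod-4; rod-4 < rod-7; rod-7 < rod-8.

rod-11 < rod-15 < rod-14 < rod-5 < rod-12 < rod-10 < rod-6 < rod-4 < rod-7 < rod-8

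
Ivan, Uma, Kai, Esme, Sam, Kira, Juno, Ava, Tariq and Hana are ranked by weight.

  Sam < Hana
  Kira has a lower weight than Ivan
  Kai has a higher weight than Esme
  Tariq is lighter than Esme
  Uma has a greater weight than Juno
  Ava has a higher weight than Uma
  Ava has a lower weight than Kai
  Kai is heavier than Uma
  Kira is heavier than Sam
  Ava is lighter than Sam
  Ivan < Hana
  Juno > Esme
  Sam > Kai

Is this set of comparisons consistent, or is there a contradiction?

Every relation is compatible with Tariq < Esme < Juno < Uma < Ava < Kai < Sam < Kira < Ivan < Hana; the set is consistent.

consistent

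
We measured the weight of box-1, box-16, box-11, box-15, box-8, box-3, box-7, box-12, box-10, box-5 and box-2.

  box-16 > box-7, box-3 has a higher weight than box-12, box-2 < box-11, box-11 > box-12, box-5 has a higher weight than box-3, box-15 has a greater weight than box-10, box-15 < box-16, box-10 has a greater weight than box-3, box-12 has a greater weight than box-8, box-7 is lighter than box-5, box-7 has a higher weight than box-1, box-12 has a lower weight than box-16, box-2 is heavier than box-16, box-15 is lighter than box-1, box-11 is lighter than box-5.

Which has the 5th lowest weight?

box-15

The consecutive relations fix a unique order: box-8 < box-12 < box-3 < box-10 < box-15 < box-1 < box-7 < box-16 < box-2 < box-11 < box-5.
Counting 5 from the smallest end gives box-15.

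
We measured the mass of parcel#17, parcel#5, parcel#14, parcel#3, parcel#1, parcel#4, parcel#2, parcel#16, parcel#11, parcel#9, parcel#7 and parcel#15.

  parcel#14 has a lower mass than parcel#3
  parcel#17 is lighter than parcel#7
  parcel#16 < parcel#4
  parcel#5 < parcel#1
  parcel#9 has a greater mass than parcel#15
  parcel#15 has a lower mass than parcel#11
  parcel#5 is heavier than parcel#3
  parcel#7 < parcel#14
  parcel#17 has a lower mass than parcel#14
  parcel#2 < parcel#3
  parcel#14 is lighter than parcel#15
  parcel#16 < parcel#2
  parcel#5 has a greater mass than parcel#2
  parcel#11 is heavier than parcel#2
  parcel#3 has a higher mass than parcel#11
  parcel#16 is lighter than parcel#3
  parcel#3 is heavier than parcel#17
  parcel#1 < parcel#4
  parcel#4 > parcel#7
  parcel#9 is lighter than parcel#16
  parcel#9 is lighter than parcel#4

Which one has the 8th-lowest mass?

Chaining the given pairs: parcel#17 < parcel#7 < parcel#14 < parcel#15 < parcel#9 < parcel#16 < parcel#2 < parcel#11 < parcel#3 < parcel#5 < parcel#1 < parcel#4.
Counting 8 from the smallest end gives parcel#11.

parcel#11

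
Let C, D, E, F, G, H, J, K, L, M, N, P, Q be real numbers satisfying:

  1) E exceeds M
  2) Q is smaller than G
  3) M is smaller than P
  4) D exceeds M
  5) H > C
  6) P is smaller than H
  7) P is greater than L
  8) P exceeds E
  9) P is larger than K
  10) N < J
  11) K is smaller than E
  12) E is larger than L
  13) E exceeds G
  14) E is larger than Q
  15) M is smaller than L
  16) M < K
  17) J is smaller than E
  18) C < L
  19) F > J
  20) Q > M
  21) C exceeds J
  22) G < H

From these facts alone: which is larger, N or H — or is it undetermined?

Link the given pairs in sequence: N < J; J < C; C < L; L < E; E < P; P < H.
Chaining these gives N < J < C < L < E < P < H.
So H is larger.

H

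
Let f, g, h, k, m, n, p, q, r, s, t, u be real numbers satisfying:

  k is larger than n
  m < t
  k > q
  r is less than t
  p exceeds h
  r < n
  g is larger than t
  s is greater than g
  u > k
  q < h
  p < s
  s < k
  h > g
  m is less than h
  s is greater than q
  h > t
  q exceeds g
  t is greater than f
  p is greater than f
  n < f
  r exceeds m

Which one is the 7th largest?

g

The consecutive relations fix a unique order: m < r < n < f < t < g < q < h < p < s < k < u.
The 7th largest is g.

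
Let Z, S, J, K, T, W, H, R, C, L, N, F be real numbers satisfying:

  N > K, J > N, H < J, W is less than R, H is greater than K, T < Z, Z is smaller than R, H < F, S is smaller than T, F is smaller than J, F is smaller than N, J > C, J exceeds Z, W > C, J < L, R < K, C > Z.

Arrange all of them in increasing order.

Each adjacent pair is fixed by a given relation: S < T; T < Z; Z < C; C < W; W < R; R < K; K < H; H < F; F < N; N < J; J < L. Chaining them end to end gives the full order.

S < T < Z < C < W < R < K < H < F < N < J < L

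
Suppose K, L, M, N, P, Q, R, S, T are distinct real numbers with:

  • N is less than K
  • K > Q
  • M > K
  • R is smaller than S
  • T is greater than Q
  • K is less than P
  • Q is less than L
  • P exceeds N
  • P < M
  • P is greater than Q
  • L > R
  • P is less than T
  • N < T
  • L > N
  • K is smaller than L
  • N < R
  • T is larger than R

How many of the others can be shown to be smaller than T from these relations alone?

5

From T the given relations immediately reach N, Q, P, R.
From those, K — 5 in total.
Nothing else is reachable below T; 5 in all.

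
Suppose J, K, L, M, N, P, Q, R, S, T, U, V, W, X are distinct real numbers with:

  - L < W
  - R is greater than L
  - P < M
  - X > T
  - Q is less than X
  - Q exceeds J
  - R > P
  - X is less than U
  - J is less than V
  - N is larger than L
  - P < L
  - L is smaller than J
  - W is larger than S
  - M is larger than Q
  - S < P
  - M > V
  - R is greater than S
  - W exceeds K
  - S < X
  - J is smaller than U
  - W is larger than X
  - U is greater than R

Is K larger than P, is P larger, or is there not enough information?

Following every chain through P: above P we get L, N, J, R, V, Q, M, X, W, U; below P we get S.
K is not reached, and no chain runs the other way from K to P.
So the given relations leave the order of P and K undetermined.

undetermined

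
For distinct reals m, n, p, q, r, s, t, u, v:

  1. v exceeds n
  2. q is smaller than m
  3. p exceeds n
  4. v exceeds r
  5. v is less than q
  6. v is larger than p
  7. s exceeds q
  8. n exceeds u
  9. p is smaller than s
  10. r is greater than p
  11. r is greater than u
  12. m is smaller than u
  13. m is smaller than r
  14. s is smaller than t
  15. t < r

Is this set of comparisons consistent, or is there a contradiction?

inconsistent

We have v < q stated directly, yet also q < m < u < n < p < s < t < r < v by chaining the others — so q < v. Contradiction.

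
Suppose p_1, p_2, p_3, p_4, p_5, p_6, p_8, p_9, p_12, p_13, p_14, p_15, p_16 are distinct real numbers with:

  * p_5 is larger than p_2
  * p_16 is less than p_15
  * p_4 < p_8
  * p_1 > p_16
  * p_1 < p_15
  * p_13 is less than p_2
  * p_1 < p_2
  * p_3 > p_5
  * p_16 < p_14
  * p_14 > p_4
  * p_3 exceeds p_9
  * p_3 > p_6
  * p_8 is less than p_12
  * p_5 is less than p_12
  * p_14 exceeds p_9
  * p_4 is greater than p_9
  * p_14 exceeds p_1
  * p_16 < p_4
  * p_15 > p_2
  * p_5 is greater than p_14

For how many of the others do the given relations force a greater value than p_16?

The elements the relations force above p_16 are p_1, p_2, p_15, p_4, p_14, p_5, p_3, p_8, p_12 — no chain reaches any other.
That is 9.

9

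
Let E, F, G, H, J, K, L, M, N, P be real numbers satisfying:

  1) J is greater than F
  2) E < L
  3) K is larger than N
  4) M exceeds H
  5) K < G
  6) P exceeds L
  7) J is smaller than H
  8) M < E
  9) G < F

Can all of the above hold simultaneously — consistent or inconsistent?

Every relation is compatible with N < K < G < F < J < H < M < E < L < P; the set is consistent.

consistent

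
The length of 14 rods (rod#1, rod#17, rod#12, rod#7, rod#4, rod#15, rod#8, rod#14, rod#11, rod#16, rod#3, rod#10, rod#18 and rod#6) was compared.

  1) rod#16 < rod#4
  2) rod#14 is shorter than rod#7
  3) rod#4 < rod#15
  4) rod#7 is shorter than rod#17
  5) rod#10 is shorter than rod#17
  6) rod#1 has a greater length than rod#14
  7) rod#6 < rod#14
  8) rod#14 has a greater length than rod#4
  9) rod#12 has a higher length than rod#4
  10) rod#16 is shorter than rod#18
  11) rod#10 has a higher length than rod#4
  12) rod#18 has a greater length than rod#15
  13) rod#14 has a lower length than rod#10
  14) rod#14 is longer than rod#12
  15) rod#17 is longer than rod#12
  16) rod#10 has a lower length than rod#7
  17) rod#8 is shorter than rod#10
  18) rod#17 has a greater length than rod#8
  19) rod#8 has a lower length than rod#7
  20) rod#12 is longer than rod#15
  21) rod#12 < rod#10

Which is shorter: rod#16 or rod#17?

Link the given pairs in sequence: rod#16 < rod#4; rod#4 < rod#15; rod#15 < rod#12; rod#12 < rod#14; rod#14 < rod#10; rod#10 < rod#17.
Together: rod#16 < rod#4 < rod#15 < rod#12 < rod#14 < rod#10 < rod#17.
So rod#16 < rod#17; rod#16 is the shorter of the two.

rod#16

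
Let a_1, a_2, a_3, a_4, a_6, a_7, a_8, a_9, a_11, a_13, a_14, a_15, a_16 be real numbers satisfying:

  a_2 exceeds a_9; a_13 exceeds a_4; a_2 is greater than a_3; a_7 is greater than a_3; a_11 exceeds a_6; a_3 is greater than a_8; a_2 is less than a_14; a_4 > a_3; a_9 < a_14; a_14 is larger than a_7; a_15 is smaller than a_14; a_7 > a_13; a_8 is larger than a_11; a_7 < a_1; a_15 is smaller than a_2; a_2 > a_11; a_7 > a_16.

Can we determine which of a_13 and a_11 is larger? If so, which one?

a_13

a_11 < a_8 < a_3 < a_4 < a_13, by transitivity through a_8, a_3, a_4.
So a_13 is larger.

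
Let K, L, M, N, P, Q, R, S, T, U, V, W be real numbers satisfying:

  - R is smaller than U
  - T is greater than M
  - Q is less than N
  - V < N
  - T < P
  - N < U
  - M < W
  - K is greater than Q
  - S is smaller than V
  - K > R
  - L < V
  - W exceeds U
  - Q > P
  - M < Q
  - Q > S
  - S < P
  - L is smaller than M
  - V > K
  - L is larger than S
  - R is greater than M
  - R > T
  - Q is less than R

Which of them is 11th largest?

Chaining the given pairs: S < L < M < T < P < Q < R < K < V < N < U < W.
The 11th largest is L.

L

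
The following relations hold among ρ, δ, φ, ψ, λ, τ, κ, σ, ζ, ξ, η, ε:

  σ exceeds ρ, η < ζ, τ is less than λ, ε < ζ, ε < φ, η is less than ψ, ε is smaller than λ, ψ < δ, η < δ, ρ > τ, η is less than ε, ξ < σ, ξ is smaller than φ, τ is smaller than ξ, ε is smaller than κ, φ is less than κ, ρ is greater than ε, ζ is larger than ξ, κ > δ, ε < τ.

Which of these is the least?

η

ε is not least since η < ε; τ is not least since ε < τ; ξ is not least since τ < ξ; φ is not least since ξ < φ; ψ is not least since η < ψ; λ is not least since ε < λ; δ is not least since ψ < δ; ρ is not least since τ < ρ; ζ is not least since ε < ζ; κ is not least since δ < κ; σ is not least since ρ < σ.
Only η has nothing below it, so η is the least.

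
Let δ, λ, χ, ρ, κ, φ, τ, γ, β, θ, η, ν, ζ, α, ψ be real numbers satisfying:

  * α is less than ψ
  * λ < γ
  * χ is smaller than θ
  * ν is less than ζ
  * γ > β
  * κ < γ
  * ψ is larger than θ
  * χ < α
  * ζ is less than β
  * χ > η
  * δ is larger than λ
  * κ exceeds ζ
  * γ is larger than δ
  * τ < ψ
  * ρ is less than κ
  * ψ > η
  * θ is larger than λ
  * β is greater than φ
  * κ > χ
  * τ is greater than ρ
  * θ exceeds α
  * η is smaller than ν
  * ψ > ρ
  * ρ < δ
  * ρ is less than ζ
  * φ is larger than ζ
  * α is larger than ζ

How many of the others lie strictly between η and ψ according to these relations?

Chaining upward from η reaches: ν, ζ, φ, χ, κ, β, γ, α, θ.
Chaining downward from ψ reaches: λ, ν, ρ, ζ, χ, τ, α, θ.
Strictly between η and ψ are those in both lists: ν, ζ, χ, α, θ — 5 elements.

5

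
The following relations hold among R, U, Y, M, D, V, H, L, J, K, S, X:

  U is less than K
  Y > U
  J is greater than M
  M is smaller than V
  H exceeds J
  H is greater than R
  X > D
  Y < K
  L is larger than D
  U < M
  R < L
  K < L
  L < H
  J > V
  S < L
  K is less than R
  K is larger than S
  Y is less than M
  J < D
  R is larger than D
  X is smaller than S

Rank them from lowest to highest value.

U < Y < M < V < J < D < X < S < K < R < L < H

The consecutive links are each given: U < Y; Y < M; M < V; V < J; J < D; D < X; X < S; S < K; K < R; R < L; L < H.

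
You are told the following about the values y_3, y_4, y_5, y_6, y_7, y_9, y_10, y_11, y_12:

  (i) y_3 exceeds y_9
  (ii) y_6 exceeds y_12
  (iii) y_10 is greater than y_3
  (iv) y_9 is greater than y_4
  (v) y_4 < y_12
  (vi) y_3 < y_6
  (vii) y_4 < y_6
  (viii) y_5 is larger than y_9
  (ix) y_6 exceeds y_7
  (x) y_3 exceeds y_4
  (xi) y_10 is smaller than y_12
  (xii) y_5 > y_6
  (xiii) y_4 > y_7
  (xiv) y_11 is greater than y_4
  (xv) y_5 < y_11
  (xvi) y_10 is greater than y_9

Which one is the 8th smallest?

y_5

Piecing the relations together gives one ordering: y_7 < y_4 < y_9 < y_3 < y_10 < y_12 < y_6 < y_5 < y_11.
The 8th smallest is y_5.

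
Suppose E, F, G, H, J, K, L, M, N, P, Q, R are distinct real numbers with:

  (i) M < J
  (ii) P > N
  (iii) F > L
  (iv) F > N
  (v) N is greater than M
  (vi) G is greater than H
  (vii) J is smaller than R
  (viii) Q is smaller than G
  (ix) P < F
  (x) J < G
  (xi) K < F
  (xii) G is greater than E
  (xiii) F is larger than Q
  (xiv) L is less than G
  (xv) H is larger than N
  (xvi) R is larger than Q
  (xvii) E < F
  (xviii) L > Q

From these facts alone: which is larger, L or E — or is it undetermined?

Following every chain through E: above E we get G, F.
L is not reached, and no chain runs the other way from L to E.
So the given relations leave the order of E and L undetermined.

undetermined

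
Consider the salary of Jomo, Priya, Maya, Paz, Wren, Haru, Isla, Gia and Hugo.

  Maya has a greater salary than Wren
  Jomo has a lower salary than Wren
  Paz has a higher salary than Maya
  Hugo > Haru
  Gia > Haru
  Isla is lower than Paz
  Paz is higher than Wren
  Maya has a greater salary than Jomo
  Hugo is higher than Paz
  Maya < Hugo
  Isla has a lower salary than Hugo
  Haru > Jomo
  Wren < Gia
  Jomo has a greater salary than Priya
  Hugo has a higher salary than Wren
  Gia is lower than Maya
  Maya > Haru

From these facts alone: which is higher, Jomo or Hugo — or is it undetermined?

Following the relations from Jomo: Jomo < Wren < Gia < Maya < Hugo.
So Hugo is higher.

Hugo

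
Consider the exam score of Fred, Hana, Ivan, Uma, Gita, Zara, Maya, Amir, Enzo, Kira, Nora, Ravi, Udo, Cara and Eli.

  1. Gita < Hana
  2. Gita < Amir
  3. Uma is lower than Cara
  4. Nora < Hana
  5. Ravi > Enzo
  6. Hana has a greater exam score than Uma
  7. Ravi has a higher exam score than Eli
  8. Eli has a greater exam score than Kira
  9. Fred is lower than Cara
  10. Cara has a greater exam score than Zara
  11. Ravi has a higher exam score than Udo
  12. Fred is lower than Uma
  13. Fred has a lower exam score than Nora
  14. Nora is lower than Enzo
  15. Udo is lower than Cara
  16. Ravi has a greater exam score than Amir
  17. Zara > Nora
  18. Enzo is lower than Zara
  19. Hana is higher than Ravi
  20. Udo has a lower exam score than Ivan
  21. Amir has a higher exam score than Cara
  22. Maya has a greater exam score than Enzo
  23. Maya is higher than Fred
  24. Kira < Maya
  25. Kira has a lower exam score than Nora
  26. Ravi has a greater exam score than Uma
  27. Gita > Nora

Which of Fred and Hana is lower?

Fred

Chaining the given relations: Fred < Nora < Enzo < Zara < Cara < Amir < Ravi < Hana.
So Fred < Hana; Fred is the lower of the two.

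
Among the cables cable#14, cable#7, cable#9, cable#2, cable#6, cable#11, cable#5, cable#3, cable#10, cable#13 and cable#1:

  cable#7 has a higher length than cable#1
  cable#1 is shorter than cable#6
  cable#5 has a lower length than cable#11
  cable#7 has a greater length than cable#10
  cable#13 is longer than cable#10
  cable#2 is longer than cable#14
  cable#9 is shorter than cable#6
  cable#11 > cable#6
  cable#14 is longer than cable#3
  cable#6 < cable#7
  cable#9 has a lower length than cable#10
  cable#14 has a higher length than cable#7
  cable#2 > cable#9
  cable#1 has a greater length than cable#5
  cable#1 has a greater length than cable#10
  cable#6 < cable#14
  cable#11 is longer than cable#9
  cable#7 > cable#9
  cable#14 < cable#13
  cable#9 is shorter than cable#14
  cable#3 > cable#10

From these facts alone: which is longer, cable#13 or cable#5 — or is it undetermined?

cable#13

cable#5 < cable#1 < cable#6 < cable#7 < cable#14 < cable#13, by transitivity through cable#1, cable#6, cable#7, cable#14.
So cable#13 is longer.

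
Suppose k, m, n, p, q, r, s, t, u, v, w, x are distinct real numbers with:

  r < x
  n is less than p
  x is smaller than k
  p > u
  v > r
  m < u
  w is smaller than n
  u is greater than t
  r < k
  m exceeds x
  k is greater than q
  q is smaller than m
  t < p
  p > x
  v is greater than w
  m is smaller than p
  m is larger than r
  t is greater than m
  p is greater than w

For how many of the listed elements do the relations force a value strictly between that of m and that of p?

The relations place m below p. An element lies strictly between them when it is forced above m and also forced below p.
Above m: {t, u}. Below p: {q, r, x, w, t, u, n}.
Intersection: {t, u} — 2.

2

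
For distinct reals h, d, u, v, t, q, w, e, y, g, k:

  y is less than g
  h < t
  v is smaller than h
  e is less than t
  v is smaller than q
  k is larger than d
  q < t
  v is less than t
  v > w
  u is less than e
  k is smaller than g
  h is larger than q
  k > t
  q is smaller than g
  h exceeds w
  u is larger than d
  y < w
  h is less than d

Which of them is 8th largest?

Piecing the relations together gives one ordering: y < w < v < q < h < d < u < e < t < k < g.
Counting 8 from the largest end gives q.

q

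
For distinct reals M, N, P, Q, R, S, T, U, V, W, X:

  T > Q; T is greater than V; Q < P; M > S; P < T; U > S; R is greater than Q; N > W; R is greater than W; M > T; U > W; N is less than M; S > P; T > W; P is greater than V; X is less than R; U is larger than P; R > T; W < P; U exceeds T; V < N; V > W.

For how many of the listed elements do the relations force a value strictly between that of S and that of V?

The relations place V below S. An element lies strictly between them when it is forced above V and also forced below S.
Above V: {P, N, T, M, R, U}. Below S: {W, Q, P}.
Intersection: {P} — 1.

1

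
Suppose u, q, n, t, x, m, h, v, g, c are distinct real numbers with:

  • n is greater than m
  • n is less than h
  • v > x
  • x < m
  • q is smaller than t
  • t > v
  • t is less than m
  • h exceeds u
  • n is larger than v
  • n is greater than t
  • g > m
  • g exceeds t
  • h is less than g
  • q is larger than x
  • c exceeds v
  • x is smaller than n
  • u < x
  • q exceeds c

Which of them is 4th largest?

The consecutive relations fix a unique order: u < x < v < c < q < t < m < n < h < g.
Counting 4 from the largest end gives m.

m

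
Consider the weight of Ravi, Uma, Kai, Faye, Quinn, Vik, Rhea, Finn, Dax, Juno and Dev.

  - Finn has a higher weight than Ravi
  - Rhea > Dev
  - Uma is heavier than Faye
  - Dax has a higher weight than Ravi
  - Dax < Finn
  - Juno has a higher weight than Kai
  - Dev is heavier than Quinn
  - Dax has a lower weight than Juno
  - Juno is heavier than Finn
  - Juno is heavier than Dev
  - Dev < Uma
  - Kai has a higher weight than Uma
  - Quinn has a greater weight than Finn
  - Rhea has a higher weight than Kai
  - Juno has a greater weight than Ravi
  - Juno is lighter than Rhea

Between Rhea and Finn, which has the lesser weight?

Following the relations from Finn: Finn < Quinn < Dev < Uma < Kai < Juno < Rhea.
So Finn < Rhea; Finn is the lighter of the two.

Finn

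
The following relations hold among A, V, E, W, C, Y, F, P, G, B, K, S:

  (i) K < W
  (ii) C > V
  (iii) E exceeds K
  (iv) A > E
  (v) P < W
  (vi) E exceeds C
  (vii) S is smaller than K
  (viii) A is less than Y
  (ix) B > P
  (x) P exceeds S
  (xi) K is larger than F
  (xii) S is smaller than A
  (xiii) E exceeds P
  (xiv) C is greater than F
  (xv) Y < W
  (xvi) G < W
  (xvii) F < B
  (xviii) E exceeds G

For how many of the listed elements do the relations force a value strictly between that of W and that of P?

3

The relations place P below W. An element lies strictly between them when it is forced above P and also forced below W.
Above P: {B, E, A, Y}. Below W: {S, V, F, G, K, C, E, A, Y}.
Intersection: {E, A, Y} — 3.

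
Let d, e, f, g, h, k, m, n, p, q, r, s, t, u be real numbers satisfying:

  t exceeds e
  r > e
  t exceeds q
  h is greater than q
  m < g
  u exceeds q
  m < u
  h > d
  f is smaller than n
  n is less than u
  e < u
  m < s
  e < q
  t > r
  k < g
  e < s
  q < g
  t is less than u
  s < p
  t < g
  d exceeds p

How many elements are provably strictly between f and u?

Chaining upward from f reaches: n.
Chaining downward from u reaches: m, e, q, r, t, n.
Strictly between f and u are those in both lists: n — 1 element.

1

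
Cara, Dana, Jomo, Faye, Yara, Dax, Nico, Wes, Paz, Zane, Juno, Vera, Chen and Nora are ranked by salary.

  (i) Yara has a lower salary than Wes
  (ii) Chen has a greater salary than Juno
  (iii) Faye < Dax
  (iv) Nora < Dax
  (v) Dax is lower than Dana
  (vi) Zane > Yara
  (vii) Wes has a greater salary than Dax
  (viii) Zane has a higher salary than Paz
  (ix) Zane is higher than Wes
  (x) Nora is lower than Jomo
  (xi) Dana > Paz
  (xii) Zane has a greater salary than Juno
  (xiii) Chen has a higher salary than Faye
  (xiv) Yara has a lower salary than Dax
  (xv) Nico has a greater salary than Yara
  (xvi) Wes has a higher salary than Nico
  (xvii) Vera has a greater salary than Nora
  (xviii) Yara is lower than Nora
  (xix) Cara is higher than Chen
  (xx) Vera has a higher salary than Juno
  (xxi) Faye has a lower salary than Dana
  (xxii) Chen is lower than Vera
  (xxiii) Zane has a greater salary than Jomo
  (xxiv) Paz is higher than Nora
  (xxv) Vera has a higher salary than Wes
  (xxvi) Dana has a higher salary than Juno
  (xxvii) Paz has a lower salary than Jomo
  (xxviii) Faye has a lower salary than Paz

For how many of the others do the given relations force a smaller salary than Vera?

8

Directly below Vera: Nora, Juno, Wes, Chen.
One step further: Yara, Faye, Nico, Dax (8 so far).
Nothing else is reachable below Vera; 8 in all.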